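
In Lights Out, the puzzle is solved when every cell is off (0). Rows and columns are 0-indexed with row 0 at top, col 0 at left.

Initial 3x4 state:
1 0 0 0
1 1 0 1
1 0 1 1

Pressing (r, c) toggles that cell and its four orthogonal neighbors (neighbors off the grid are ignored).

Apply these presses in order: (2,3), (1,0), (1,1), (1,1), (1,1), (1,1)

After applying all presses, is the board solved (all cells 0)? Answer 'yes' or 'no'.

Answer: yes

Derivation:
After press 1 at (2,3):
1 0 0 0
1 1 0 0
1 0 0 0

After press 2 at (1,0):
0 0 0 0
0 0 0 0
0 0 0 0

After press 3 at (1,1):
0 1 0 0
1 1 1 0
0 1 0 0

After press 4 at (1,1):
0 0 0 0
0 0 0 0
0 0 0 0

After press 5 at (1,1):
0 1 0 0
1 1 1 0
0 1 0 0

After press 6 at (1,1):
0 0 0 0
0 0 0 0
0 0 0 0

Lights still on: 0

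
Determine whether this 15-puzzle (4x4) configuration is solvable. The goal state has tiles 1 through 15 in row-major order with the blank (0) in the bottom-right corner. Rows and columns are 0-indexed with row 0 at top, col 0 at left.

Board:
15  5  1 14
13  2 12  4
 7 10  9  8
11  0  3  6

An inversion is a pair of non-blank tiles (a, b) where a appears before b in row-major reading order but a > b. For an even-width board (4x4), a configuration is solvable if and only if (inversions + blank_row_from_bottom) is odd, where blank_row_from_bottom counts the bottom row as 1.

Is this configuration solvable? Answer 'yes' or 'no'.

Inversions: 61
Blank is in row 3 (0-indexed from top), which is row 1 counting from the bottom (bottom = 1).
61 + 1 = 62, which is even, so the puzzle is not solvable.

Answer: no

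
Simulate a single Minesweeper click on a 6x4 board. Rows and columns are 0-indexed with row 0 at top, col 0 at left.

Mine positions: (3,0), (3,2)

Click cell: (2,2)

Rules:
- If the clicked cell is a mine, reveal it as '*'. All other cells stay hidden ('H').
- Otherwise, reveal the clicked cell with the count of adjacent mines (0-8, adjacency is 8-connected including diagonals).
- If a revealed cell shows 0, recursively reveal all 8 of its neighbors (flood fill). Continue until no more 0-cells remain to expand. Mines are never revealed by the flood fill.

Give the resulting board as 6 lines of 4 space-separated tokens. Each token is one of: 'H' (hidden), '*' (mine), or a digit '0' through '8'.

H H H H
H H H H
H H 1 H
H H H H
H H H H
H H H H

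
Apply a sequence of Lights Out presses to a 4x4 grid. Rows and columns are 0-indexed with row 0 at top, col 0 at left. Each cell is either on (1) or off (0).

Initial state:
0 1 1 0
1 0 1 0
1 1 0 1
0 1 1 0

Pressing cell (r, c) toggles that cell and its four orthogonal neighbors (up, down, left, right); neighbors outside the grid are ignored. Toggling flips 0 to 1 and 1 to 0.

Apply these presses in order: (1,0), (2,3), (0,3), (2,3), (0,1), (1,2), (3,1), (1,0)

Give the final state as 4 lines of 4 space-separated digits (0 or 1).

After press 1 at (1,0):
1 1 1 0
0 1 1 0
0 1 0 1
0 1 1 0

After press 2 at (2,3):
1 1 1 0
0 1 1 1
0 1 1 0
0 1 1 1

After press 3 at (0,3):
1 1 0 1
0 1 1 0
0 1 1 0
0 1 1 1

After press 4 at (2,3):
1 1 0 1
0 1 1 1
0 1 0 1
0 1 1 0

After press 5 at (0,1):
0 0 1 1
0 0 1 1
0 1 0 1
0 1 1 0

After press 6 at (1,2):
0 0 0 1
0 1 0 0
0 1 1 1
0 1 1 0

After press 7 at (3,1):
0 0 0 1
0 1 0 0
0 0 1 1
1 0 0 0

After press 8 at (1,0):
1 0 0 1
1 0 0 0
1 0 1 1
1 0 0 0

Answer: 1 0 0 1
1 0 0 0
1 0 1 1
1 0 0 0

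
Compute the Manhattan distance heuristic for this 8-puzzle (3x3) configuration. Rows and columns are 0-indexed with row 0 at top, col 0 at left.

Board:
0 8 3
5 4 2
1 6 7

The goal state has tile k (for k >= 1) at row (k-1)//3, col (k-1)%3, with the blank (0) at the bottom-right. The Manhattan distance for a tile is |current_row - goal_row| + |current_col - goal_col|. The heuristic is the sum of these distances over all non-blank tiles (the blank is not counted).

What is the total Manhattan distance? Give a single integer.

Tile 8: (0,1)->(2,1) = 2
Tile 3: (0,2)->(0,2) = 0
Tile 5: (1,0)->(1,1) = 1
Tile 4: (1,1)->(1,0) = 1
Tile 2: (1,2)->(0,1) = 2
Tile 1: (2,0)->(0,0) = 2
Tile 6: (2,1)->(1,2) = 2
Tile 7: (2,2)->(2,0) = 2
Sum: 2 + 0 + 1 + 1 + 2 + 2 + 2 + 2 = 12

Answer: 12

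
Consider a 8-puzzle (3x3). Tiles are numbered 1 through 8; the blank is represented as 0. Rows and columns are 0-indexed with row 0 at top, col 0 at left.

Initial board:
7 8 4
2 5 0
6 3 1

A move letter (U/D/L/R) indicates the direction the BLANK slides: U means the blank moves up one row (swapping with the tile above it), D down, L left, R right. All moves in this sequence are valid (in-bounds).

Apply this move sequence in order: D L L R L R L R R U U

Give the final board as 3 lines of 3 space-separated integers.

Answer: 7 8 0
2 5 4
6 3 1

Derivation:
After move 1 (D):
7 8 4
2 5 1
6 3 0

After move 2 (L):
7 8 4
2 5 1
6 0 3

After move 3 (L):
7 8 4
2 5 1
0 6 3

After move 4 (R):
7 8 4
2 5 1
6 0 3

After move 5 (L):
7 8 4
2 5 1
0 6 3

After move 6 (R):
7 8 4
2 5 1
6 0 3

After move 7 (L):
7 8 4
2 5 1
0 6 3

After move 8 (R):
7 8 4
2 5 1
6 0 3

After move 9 (R):
7 8 4
2 5 1
6 3 0

After move 10 (U):
7 8 4
2 5 0
6 3 1

After move 11 (U):
7 8 0
2 5 4
6 3 1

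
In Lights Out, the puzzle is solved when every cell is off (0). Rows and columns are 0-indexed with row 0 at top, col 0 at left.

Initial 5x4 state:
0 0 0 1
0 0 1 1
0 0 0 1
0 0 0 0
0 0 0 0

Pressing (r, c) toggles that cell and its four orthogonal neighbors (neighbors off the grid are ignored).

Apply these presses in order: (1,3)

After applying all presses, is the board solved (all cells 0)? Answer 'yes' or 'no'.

Answer: yes

Derivation:
After press 1 at (1,3):
0 0 0 0
0 0 0 0
0 0 0 0
0 0 0 0
0 0 0 0

Lights still on: 0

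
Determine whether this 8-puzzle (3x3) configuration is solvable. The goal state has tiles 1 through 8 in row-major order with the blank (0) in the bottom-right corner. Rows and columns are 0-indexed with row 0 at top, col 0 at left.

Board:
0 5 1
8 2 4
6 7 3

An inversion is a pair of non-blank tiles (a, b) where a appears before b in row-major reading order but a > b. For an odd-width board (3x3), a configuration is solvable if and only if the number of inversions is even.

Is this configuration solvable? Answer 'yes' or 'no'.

Inversions (pairs i<j in row-major order where tile[i] > tile[j] > 0): 12
12 is even, so the puzzle is solvable.

Answer: yes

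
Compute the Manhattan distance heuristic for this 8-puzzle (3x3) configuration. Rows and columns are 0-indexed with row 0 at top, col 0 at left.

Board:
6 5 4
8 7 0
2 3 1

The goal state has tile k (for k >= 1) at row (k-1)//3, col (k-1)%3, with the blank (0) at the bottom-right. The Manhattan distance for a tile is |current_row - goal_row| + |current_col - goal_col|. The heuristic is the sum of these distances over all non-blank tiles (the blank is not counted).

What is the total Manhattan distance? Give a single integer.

Answer: 21

Derivation:
Tile 6: at (0,0), goal (1,2), distance |0-1|+|0-2| = 3
Tile 5: at (0,1), goal (1,1), distance |0-1|+|1-1| = 1
Tile 4: at (0,2), goal (1,0), distance |0-1|+|2-0| = 3
Tile 8: at (1,0), goal (2,1), distance |1-2|+|0-1| = 2
Tile 7: at (1,1), goal (2,0), distance |1-2|+|1-0| = 2
Tile 2: at (2,0), goal (0,1), distance |2-0|+|0-1| = 3
Tile 3: at (2,1), goal (0,2), distance |2-0|+|1-2| = 3
Tile 1: at (2,2), goal (0,0), distance |2-0|+|2-0| = 4
Sum: 3 + 1 + 3 + 2 + 2 + 3 + 3 + 4 = 21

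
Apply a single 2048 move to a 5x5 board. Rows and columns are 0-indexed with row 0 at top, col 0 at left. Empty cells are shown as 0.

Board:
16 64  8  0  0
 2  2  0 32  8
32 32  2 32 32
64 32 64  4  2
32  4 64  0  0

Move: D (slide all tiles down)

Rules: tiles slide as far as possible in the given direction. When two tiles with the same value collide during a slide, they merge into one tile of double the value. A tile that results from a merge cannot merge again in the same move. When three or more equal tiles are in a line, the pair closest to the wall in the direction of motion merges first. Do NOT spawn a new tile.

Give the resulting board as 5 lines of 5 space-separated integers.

Answer:  16   0   0   0   0
  2  64   0   0   0
 32   2   8   0   8
 64  64   2  64  32
 32   4 128   4   2

Derivation:
Slide down:
col 0: [16, 2, 32, 64, 32] -> [16, 2, 32, 64, 32]
col 1: [64, 2, 32, 32, 4] -> [0, 64, 2, 64, 4]
col 2: [8, 0, 2, 64, 64] -> [0, 0, 8, 2, 128]
col 3: [0, 32, 32, 4, 0] -> [0, 0, 0, 64, 4]
col 4: [0, 8, 32, 2, 0] -> [0, 0, 8, 32, 2]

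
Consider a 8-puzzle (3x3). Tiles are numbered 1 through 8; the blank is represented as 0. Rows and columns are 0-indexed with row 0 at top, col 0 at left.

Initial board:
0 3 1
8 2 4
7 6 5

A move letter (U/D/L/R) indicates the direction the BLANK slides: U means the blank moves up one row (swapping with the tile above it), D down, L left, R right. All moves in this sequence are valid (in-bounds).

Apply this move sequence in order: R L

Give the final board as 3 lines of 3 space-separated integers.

After move 1 (R):
3 0 1
8 2 4
7 6 5

After move 2 (L):
0 3 1
8 2 4
7 6 5

Answer: 0 3 1
8 2 4
7 6 5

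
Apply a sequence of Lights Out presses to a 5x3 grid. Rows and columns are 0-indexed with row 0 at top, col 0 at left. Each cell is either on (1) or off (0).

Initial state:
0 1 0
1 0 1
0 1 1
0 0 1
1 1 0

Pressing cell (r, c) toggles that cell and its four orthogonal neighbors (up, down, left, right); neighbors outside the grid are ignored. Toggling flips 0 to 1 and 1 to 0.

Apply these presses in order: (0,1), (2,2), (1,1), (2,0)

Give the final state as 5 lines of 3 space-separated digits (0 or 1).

After press 1 at (0,1):
1 0 1
1 1 1
0 1 1
0 0 1
1 1 0

After press 2 at (2,2):
1 0 1
1 1 0
0 0 0
0 0 0
1 1 0

After press 3 at (1,1):
1 1 1
0 0 1
0 1 0
0 0 0
1 1 0

After press 4 at (2,0):
1 1 1
1 0 1
1 0 0
1 0 0
1 1 0

Answer: 1 1 1
1 0 1
1 0 0
1 0 0
1 1 0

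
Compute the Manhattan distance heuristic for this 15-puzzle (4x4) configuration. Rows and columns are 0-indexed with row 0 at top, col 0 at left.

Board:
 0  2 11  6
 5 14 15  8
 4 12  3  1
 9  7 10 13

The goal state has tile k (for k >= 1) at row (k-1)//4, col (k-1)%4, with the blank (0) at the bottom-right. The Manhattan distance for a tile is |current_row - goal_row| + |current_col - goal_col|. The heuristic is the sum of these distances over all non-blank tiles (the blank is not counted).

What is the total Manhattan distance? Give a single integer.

Tile 2: (0,1)->(0,1) = 0
Tile 11: (0,2)->(2,2) = 2
Tile 6: (0,3)->(1,1) = 3
Tile 5: (1,0)->(1,0) = 0
Tile 14: (1,1)->(3,1) = 2
Tile 15: (1,2)->(3,2) = 2
Tile 8: (1,3)->(1,3) = 0
Tile 4: (2,0)->(0,3) = 5
Tile 12: (2,1)->(2,3) = 2
Tile 3: (2,2)->(0,2) = 2
Tile 1: (2,3)->(0,0) = 5
Tile 9: (3,0)->(2,0) = 1
Tile 7: (3,1)->(1,2) = 3
Tile 10: (3,2)->(2,1) = 2
Tile 13: (3,3)->(3,0) = 3
Sum: 0 + 2 + 3 + 0 + 2 + 2 + 0 + 5 + 2 + 2 + 5 + 1 + 3 + 2 + 3 = 32

Answer: 32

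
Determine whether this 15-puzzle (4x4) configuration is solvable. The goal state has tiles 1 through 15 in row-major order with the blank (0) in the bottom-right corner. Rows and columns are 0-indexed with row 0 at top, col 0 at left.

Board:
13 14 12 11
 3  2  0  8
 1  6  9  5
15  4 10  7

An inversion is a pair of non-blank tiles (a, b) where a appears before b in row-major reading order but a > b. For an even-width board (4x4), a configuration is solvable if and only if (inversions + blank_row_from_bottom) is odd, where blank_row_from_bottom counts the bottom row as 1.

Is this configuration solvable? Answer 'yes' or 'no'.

Answer: no

Derivation:
Inversions: 63
Blank is in row 1 (0-indexed from top), which is row 3 counting from the bottom (bottom = 1).
63 + 3 = 66, which is even, so the puzzle is not solvable.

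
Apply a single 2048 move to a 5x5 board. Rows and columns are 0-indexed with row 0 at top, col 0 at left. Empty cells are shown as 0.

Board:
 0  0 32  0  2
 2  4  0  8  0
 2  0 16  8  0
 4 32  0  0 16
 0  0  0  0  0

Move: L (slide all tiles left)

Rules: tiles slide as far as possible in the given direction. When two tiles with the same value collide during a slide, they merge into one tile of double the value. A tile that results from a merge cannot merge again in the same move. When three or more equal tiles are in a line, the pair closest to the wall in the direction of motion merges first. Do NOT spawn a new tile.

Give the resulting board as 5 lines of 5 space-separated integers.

Slide left:
row 0: [0, 0, 32, 0, 2] -> [32, 2, 0, 0, 0]
row 1: [2, 4, 0, 8, 0] -> [2, 4, 8, 0, 0]
row 2: [2, 0, 16, 8, 0] -> [2, 16, 8, 0, 0]
row 3: [4, 32, 0, 0, 16] -> [4, 32, 16, 0, 0]
row 4: [0, 0, 0, 0, 0] -> [0, 0, 0, 0, 0]

Answer: 32  2  0  0  0
 2  4  8  0  0
 2 16  8  0  0
 4 32 16  0  0
 0  0  0  0  0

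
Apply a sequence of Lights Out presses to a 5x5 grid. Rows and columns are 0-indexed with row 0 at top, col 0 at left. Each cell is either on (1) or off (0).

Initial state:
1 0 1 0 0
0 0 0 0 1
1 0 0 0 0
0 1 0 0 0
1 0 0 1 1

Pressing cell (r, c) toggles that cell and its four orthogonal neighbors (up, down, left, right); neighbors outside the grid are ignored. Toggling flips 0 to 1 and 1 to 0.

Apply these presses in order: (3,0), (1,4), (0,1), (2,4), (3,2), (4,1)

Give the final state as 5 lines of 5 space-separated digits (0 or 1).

After press 1 at (3,0):
1 0 1 0 0
0 0 0 0 1
0 0 0 0 0
1 0 0 0 0
0 0 0 1 1

After press 2 at (1,4):
1 0 1 0 1
0 0 0 1 0
0 0 0 0 1
1 0 0 0 0
0 0 0 1 1

After press 3 at (0,1):
0 1 0 0 1
0 1 0 1 0
0 0 0 0 1
1 0 0 0 0
0 0 0 1 1

After press 4 at (2,4):
0 1 0 0 1
0 1 0 1 1
0 0 0 1 0
1 0 0 0 1
0 0 0 1 1

After press 5 at (3,2):
0 1 0 0 1
0 1 0 1 1
0 0 1 1 0
1 1 1 1 1
0 0 1 1 1

After press 6 at (4,1):
0 1 0 0 1
0 1 0 1 1
0 0 1 1 0
1 0 1 1 1
1 1 0 1 1

Answer: 0 1 0 0 1
0 1 0 1 1
0 0 1 1 0
1 0 1 1 1
1 1 0 1 1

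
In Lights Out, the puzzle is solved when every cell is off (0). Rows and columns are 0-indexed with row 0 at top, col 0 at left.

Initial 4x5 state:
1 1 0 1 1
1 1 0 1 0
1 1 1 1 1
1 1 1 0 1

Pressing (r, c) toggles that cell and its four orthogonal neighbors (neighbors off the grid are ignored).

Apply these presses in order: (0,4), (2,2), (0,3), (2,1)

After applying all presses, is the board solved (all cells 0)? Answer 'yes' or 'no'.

After press 1 at (0,4):
1 1 0 0 0
1 1 0 1 1
1 1 1 1 1
1 1 1 0 1

After press 2 at (2,2):
1 1 0 0 0
1 1 1 1 1
1 0 0 0 1
1 1 0 0 1

After press 3 at (0,3):
1 1 1 1 1
1 1 1 0 1
1 0 0 0 1
1 1 0 0 1

After press 4 at (2,1):
1 1 1 1 1
1 0 1 0 1
0 1 1 0 1
1 0 0 0 1

Lights still on: 13

Answer: no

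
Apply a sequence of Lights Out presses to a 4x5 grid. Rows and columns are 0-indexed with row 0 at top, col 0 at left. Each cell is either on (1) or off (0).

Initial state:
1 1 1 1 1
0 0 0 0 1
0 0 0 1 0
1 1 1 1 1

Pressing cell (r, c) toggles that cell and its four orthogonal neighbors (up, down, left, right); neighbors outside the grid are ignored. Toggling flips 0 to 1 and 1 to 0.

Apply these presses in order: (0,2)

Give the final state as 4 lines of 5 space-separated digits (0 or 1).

Answer: 1 0 0 0 1
0 0 1 0 1
0 0 0 1 0
1 1 1 1 1

Derivation:
After press 1 at (0,2):
1 0 0 0 1
0 0 1 0 1
0 0 0 1 0
1 1 1 1 1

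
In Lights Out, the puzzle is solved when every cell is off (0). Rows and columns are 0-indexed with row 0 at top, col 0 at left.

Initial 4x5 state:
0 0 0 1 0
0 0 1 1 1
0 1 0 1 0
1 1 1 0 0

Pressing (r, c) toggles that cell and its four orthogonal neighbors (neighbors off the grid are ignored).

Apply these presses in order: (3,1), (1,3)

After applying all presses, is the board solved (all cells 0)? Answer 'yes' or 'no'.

After press 1 at (3,1):
0 0 0 1 0
0 0 1 1 1
0 0 0 1 0
0 0 0 0 0

After press 2 at (1,3):
0 0 0 0 0
0 0 0 0 0
0 0 0 0 0
0 0 0 0 0

Lights still on: 0

Answer: yes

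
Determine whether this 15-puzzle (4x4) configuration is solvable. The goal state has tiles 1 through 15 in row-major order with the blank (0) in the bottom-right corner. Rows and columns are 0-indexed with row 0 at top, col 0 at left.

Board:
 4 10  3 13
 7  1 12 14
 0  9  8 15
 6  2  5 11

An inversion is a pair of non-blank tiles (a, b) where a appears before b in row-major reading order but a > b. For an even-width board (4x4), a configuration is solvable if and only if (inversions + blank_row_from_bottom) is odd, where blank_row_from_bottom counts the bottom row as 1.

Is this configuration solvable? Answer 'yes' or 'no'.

Answer: yes

Derivation:
Inversions: 51
Blank is in row 2 (0-indexed from top), which is row 2 counting from the bottom (bottom = 1).
51 + 2 = 53, which is odd, so the puzzle is solvable.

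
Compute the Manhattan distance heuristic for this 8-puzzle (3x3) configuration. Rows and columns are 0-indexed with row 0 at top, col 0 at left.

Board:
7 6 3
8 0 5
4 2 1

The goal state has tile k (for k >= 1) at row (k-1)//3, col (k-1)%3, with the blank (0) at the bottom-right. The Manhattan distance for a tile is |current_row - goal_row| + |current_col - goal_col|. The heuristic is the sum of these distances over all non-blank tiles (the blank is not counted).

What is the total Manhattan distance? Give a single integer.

Answer: 14

Derivation:
Tile 7: (0,0)->(2,0) = 2
Tile 6: (0,1)->(1,2) = 2
Tile 3: (0,2)->(0,2) = 0
Tile 8: (1,0)->(2,1) = 2
Tile 5: (1,2)->(1,1) = 1
Tile 4: (2,0)->(1,0) = 1
Tile 2: (2,1)->(0,1) = 2
Tile 1: (2,2)->(0,0) = 4
Sum: 2 + 2 + 0 + 2 + 1 + 1 + 2 + 4 = 14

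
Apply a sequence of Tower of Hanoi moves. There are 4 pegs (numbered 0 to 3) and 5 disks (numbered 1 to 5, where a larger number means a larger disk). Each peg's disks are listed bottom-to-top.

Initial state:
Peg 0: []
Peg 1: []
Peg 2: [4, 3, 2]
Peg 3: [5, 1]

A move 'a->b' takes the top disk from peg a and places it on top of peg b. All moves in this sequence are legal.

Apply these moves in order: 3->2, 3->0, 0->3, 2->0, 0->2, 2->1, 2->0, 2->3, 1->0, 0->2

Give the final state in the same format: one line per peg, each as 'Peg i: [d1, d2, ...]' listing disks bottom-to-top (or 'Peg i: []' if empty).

Answer: Peg 0: [2]
Peg 1: []
Peg 2: [4, 1]
Peg 3: [5, 3]

Derivation:
After move 1 (3->2):
Peg 0: []
Peg 1: []
Peg 2: [4, 3, 2, 1]
Peg 3: [5]

After move 2 (3->0):
Peg 0: [5]
Peg 1: []
Peg 2: [4, 3, 2, 1]
Peg 3: []

After move 3 (0->3):
Peg 0: []
Peg 1: []
Peg 2: [4, 3, 2, 1]
Peg 3: [5]

After move 4 (2->0):
Peg 0: [1]
Peg 1: []
Peg 2: [4, 3, 2]
Peg 3: [5]

After move 5 (0->2):
Peg 0: []
Peg 1: []
Peg 2: [4, 3, 2, 1]
Peg 3: [5]

After move 6 (2->1):
Peg 0: []
Peg 1: [1]
Peg 2: [4, 3, 2]
Peg 3: [5]

After move 7 (2->0):
Peg 0: [2]
Peg 1: [1]
Peg 2: [4, 3]
Peg 3: [5]

After move 8 (2->3):
Peg 0: [2]
Peg 1: [1]
Peg 2: [4]
Peg 3: [5, 3]

After move 9 (1->0):
Peg 0: [2, 1]
Peg 1: []
Peg 2: [4]
Peg 3: [5, 3]

After move 10 (0->2):
Peg 0: [2]
Peg 1: []
Peg 2: [4, 1]
Peg 3: [5, 3]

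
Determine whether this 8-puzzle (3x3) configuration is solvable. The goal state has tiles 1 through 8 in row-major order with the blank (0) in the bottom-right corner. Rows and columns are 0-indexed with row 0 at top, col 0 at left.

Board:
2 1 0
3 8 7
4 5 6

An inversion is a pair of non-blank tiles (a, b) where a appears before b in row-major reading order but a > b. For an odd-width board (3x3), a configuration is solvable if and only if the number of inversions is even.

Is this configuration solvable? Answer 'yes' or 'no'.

Inversions (pairs i<j in row-major order where tile[i] > tile[j] > 0): 8
8 is even, so the puzzle is solvable.

Answer: yes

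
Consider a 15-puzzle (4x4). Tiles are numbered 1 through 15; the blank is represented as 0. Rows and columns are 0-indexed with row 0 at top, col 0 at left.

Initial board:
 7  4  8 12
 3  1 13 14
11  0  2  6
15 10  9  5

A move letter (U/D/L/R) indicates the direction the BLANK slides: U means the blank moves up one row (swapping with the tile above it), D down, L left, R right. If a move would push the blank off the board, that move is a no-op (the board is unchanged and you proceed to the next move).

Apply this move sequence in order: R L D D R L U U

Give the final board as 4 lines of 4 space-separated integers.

After move 1 (R):
 7  4  8 12
 3  1 13 14
11  2  0  6
15 10  9  5

After move 2 (L):
 7  4  8 12
 3  1 13 14
11  0  2  6
15 10  9  5

After move 3 (D):
 7  4  8 12
 3  1 13 14
11 10  2  6
15  0  9  5

After move 4 (D):
 7  4  8 12
 3  1 13 14
11 10  2  6
15  0  9  5

After move 5 (R):
 7  4  8 12
 3  1 13 14
11 10  2  6
15  9  0  5

After move 6 (L):
 7  4  8 12
 3  1 13 14
11 10  2  6
15  0  9  5

After move 7 (U):
 7  4  8 12
 3  1 13 14
11  0  2  6
15 10  9  5

After move 8 (U):
 7  4  8 12
 3  0 13 14
11  1  2  6
15 10  9  5

Answer:  7  4  8 12
 3  0 13 14
11  1  2  6
15 10  9  5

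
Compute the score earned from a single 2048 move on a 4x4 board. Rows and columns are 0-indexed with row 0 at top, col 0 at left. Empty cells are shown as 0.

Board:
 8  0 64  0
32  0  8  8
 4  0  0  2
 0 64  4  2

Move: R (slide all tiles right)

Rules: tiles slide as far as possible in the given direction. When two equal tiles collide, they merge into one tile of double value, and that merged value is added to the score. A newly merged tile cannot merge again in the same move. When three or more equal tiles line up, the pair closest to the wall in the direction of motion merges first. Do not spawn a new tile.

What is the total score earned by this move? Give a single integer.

Answer: 16

Derivation:
Slide right:
row 0: [8, 0, 64, 0] -> [0, 0, 8, 64]  score +0 (running 0)
row 1: [32, 0, 8, 8] -> [0, 0, 32, 16]  score +16 (running 16)
row 2: [4, 0, 0, 2] -> [0, 0, 4, 2]  score +0 (running 16)
row 3: [0, 64, 4, 2] -> [0, 64, 4, 2]  score +0 (running 16)
Board after move:
 0  0  8 64
 0  0 32 16
 0  0  4  2
 0 64  4  2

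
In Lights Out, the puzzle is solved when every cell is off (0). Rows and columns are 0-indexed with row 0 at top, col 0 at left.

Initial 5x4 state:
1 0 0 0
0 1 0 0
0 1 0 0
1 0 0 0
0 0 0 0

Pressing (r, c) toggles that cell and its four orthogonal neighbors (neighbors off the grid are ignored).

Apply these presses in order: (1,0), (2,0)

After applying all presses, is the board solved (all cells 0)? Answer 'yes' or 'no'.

Answer: yes

Derivation:
After press 1 at (1,0):
0 0 0 0
1 0 0 0
1 1 0 0
1 0 0 0
0 0 0 0

After press 2 at (2,0):
0 0 0 0
0 0 0 0
0 0 0 0
0 0 0 0
0 0 0 0

Lights still on: 0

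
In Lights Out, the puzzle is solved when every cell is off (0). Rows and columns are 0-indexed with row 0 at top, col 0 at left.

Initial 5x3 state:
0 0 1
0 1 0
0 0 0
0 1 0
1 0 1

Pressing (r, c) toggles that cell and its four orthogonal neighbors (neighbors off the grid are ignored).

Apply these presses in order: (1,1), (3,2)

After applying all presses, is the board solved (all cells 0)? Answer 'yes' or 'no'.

Answer: no

Derivation:
After press 1 at (1,1):
0 1 1
1 0 1
0 1 0
0 1 0
1 0 1

After press 2 at (3,2):
0 1 1
1 0 1
0 1 1
0 0 1
1 0 0

Lights still on: 8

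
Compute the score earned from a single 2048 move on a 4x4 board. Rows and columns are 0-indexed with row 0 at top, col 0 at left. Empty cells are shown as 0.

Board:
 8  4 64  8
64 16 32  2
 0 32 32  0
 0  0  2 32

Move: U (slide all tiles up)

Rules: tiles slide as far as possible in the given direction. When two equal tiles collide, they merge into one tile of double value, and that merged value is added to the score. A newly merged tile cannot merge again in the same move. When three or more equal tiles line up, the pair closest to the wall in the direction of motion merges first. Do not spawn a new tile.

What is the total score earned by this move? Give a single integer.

Answer: 64

Derivation:
Slide up:
col 0: [8, 64, 0, 0] -> [8, 64, 0, 0]  score +0 (running 0)
col 1: [4, 16, 32, 0] -> [4, 16, 32, 0]  score +0 (running 0)
col 2: [64, 32, 32, 2] -> [64, 64, 2, 0]  score +64 (running 64)
col 3: [8, 2, 0, 32] -> [8, 2, 32, 0]  score +0 (running 64)
Board after move:
 8  4 64  8
64 16 64  2
 0 32  2 32
 0  0  0  0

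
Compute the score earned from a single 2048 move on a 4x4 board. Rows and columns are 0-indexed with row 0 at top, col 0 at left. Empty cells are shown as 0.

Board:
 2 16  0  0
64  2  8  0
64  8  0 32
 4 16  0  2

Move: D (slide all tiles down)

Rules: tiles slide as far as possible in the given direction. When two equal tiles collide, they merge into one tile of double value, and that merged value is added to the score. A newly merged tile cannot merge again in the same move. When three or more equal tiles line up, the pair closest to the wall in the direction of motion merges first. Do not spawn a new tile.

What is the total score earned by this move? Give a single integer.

Slide down:
col 0: [2, 64, 64, 4] -> [0, 2, 128, 4]  score +128 (running 128)
col 1: [16, 2, 8, 16] -> [16, 2, 8, 16]  score +0 (running 128)
col 2: [0, 8, 0, 0] -> [0, 0, 0, 8]  score +0 (running 128)
col 3: [0, 0, 32, 2] -> [0, 0, 32, 2]  score +0 (running 128)
Board after move:
  0  16   0   0
  2   2   0   0
128   8   0  32
  4  16   8   2

Answer: 128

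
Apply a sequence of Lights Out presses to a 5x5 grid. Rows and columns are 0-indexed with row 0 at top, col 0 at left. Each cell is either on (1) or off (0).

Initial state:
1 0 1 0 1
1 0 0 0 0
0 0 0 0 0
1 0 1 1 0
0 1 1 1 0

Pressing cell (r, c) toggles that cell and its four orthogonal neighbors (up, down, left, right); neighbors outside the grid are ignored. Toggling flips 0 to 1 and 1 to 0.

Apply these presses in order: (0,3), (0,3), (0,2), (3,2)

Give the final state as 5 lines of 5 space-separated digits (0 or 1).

Answer: 1 1 0 1 1
1 0 1 0 0
0 0 1 0 0
1 1 0 0 0
0 1 0 1 0

Derivation:
After press 1 at (0,3):
1 0 0 1 0
1 0 0 1 0
0 0 0 0 0
1 0 1 1 0
0 1 1 1 0

After press 2 at (0,3):
1 0 1 0 1
1 0 0 0 0
0 0 0 0 0
1 0 1 1 0
0 1 1 1 0

After press 3 at (0,2):
1 1 0 1 1
1 0 1 0 0
0 0 0 0 0
1 0 1 1 0
0 1 1 1 0

After press 4 at (3,2):
1 1 0 1 1
1 0 1 0 0
0 0 1 0 0
1 1 0 0 0
0 1 0 1 0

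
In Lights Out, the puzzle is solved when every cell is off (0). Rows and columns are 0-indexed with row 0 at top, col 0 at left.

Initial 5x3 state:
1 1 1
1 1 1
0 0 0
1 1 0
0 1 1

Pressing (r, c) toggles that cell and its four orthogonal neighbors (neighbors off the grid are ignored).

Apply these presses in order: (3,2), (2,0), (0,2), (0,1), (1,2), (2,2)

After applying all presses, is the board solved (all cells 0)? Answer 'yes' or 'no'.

After press 1 at (3,2):
1 1 1
1 1 1
0 0 1
1 0 1
0 1 0

After press 2 at (2,0):
1 1 1
0 1 1
1 1 1
0 0 1
0 1 0

After press 3 at (0,2):
1 0 0
0 1 0
1 1 1
0 0 1
0 1 0

After press 4 at (0,1):
0 1 1
0 0 0
1 1 1
0 0 1
0 1 0

After press 5 at (1,2):
0 1 0
0 1 1
1 1 0
0 0 1
0 1 0

After press 6 at (2,2):
0 1 0
0 1 0
1 0 1
0 0 0
0 1 0

Lights still on: 5

Answer: no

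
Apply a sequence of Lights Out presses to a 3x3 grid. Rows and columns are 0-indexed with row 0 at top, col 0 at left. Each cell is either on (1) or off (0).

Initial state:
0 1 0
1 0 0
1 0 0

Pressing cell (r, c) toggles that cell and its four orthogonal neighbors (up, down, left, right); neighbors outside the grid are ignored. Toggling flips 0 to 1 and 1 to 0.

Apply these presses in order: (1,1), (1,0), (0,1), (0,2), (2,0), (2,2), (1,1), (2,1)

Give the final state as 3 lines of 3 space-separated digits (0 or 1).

Answer: 0 1 0
1 1 0
0 1 0

Derivation:
After press 1 at (1,1):
0 0 0
0 1 1
1 1 0

After press 2 at (1,0):
1 0 0
1 0 1
0 1 0

After press 3 at (0,1):
0 1 1
1 1 1
0 1 0

After press 4 at (0,2):
0 0 0
1 1 0
0 1 0

After press 5 at (2,0):
0 0 0
0 1 0
1 0 0

After press 6 at (2,2):
0 0 0
0 1 1
1 1 1

After press 7 at (1,1):
0 1 0
1 0 0
1 0 1

After press 8 at (2,1):
0 1 0
1 1 0
0 1 0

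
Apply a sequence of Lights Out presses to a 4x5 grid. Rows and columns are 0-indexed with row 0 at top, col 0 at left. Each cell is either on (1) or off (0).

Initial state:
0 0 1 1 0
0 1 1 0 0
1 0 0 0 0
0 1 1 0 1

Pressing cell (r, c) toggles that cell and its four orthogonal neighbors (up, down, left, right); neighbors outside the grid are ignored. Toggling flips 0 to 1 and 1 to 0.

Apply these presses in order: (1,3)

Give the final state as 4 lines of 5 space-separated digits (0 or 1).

After press 1 at (1,3):
0 0 1 0 0
0 1 0 1 1
1 0 0 1 0
0 1 1 0 1

Answer: 0 0 1 0 0
0 1 0 1 1
1 0 0 1 0
0 1 1 0 1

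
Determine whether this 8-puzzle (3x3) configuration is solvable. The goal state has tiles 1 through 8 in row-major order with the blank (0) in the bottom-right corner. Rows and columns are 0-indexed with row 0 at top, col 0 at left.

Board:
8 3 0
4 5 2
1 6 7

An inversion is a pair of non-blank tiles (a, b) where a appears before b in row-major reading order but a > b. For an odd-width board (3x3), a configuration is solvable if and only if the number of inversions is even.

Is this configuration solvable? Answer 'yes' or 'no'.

Inversions (pairs i<j in row-major order where tile[i] > tile[j] > 0): 14
14 is even, so the puzzle is solvable.

Answer: yes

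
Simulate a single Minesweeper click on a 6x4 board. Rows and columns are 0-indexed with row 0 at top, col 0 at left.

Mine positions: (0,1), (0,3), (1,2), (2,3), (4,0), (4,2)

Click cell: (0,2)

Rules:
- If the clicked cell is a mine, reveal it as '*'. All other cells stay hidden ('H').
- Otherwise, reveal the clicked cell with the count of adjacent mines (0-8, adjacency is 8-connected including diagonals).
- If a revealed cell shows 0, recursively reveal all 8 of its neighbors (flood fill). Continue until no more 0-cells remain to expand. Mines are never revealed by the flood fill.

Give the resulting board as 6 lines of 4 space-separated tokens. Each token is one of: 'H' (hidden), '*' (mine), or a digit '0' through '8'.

H H 3 H
H H H H
H H H H
H H H H
H H H H
H H H H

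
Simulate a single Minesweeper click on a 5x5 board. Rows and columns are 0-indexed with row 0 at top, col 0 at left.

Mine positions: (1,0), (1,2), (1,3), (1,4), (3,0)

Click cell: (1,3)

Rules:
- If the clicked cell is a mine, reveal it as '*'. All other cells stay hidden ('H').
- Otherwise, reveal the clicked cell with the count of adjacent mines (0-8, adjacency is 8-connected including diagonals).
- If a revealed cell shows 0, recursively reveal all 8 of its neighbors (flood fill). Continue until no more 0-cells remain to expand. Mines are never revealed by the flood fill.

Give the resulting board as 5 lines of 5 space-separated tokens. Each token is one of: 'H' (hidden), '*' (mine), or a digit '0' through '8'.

H H H H H
H H H * H
H H H H H
H H H H H
H H H H H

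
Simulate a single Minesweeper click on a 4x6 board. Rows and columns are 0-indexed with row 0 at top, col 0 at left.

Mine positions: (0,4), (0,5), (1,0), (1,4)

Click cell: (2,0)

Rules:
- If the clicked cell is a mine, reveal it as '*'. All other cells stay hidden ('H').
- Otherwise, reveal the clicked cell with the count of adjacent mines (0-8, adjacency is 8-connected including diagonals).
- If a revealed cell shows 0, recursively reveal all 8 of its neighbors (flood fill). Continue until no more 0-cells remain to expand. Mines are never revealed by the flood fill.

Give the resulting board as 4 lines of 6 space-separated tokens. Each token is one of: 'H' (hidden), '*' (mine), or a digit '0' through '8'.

H H H H H H
H H H H H H
1 H H H H H
H H H H H H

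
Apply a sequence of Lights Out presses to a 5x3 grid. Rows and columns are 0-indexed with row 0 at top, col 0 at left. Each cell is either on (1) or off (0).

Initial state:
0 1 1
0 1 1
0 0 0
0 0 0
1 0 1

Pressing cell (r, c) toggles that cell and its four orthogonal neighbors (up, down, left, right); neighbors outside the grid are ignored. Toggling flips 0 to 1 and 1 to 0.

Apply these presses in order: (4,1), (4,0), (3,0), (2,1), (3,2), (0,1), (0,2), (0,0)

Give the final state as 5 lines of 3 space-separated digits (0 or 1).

After press 1 at (4,1):
0 1 1
0 1 1
0 0 0
0 1 0
0 1 0

After press 2 at (4,0):
0 1 1
0 1 1
0 0 0
1 1 0
1 0 0

After press 3 at (3,0):
0 1 1
0 1 1
1 0 0
0 0 0
0 0 0

After press 4 at (2,1):
0 1 1
0 0 1
0 1 1
0 1 0
0 0 0

After press 5 at (3,2):
0 1 1
0 0 1
0 1 0
0 0 1
0 0 1

After press 6 at (0,1):
1 0 0
0 1 1
0 1 0
0 0 1
0 0 1

After press 7 at (0,2):
1 1 1
0 1 0
0 1 0
0 0 1
0 0 1

After press 8 at (0,0):
0 0 1
1 1 0
0 1 0
0 0 1
0 0 1

Answer: 0 0 1
1 1 0
0 1 0
0 0 1
0 0 1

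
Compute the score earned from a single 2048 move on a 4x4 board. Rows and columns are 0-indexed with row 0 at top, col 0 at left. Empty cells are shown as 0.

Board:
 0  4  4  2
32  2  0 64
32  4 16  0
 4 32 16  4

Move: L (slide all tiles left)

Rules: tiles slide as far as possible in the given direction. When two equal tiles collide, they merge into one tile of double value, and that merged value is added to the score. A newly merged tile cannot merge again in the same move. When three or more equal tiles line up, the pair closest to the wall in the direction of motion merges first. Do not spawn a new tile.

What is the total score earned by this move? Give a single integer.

Slide left:
row 0: [0, 4, 4, 2] -> [8, 2, 0, 0]  score +8 (running 8)
row 1: [32, 2, 0, 64] -> [32, 2, 64, 0]  score +0 (running 8)
row 2: [32, 4, 16, 0] -> [32, 4, 16, 0]  score +0 (running 8)
row 3: [4, 32, 16, 4] -> [4, 32, 16, 4]  score +0 (running 8)
Board after move:
 8  2  0  0
32  2 64  0
32  4 16  0
 4 32 16  4

Answer: 8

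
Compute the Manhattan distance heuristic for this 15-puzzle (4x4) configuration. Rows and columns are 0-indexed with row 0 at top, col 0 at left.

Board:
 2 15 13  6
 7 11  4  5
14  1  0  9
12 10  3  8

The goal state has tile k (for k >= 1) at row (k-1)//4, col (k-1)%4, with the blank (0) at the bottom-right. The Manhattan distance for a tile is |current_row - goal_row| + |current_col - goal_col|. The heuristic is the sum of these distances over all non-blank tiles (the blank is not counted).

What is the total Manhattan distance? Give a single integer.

Tile 2: at (0,0), goal (0,1), distance |0-0|+|0-1| = 1
Tile 15: at (0,1), goal (3,2), distance |0-3|+|1-2| = 4
Tile 13: at (0,2), goal (3,0), distance |0-3|+|2-0| = 5
Tile 6: at (0,3), goal (1,1), distance |0-1|+|3-1| = 3
Tile 7: at (1,0), goal (1,2), distance |1-1|+|0-2| = 2
Tile 11: at (1,1), goal (2,2), distance |1-2|+|1-2| = 2
Tile 4: at (1,2), goal (0,3), distance |1-0|+|2-3| = 2
Tile 5: at (1,3), goal (1,0), distance |1-1|+|3-0| = 3
Tile 14: at (2,0), goal (3,1), distance |2-3|+|0-1| = 2
Tile 1: at (2,1), goal (0,0), distance |2-0|+|1-0| = 3
Tile 9: at (2,3), goal (2,0), distance |2-2|+|3-0| = 3
Tile 12: at (3,0), goal (2,3), distance |3-2|+|0-3| = 4
Tile 10: at (3,1), goal (2,1), distance |3-2|+|1-1| = 1
Tile 3: at (3,2), goal (0,2), distance |3-0|+|2-2| = 3
Tile 8: at (3,3), goal (1,3), distance |3-1|+|3-3| = 2
Sum: 1 + 4 + 5 + 3 + 2 + 2 + 2 + 3 + 2 + 3 + 3 + 4 + 1 + 3 + 2 = 40

Answer: 40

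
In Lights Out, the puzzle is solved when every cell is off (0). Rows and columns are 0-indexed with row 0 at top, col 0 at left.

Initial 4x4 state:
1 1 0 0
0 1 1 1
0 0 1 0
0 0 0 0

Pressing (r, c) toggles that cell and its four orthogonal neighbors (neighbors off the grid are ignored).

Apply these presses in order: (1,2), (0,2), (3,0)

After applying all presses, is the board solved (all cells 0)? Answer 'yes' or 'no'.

After press 1 at (1,2):
1 1 1 0
0 0 0 0
0 0 0 0
0 0 0 0

After press 2 at (0,2):
1 0 0 1
0 0 1 0
0 0 0 0
0 0 0 0

After press 3 at (3,0):
1 0 0 1
0 0 1 0
1 0 0 0
1 1 0 0

Lights still on: 6

Answer: no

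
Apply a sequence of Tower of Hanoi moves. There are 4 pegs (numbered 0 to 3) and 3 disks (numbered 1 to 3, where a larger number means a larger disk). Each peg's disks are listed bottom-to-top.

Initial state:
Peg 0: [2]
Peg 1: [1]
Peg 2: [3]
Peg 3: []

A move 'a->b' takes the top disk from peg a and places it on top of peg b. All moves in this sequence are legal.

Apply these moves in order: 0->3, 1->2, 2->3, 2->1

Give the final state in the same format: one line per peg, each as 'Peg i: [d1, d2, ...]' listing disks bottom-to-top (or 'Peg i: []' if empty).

Answer: Peg 0: []
Peg 1: [3]
Peg 2: []
Peg 3: [2, 1]

Derivation:
After move 1 (0->3):
Peg 0: []
Peg 1: [1]
Peg 2: [3]
Peg 3: [2]

After move 2 (1->2):
Peg 0: []
Peg 1: []
Peg 2: [3, 1]
Peg 3: [2]

After move 3 (2->3):
Peg 0: []
Peg 1: []
Peg 2: [3]
Peg 3: [2, 1]

After move 4 (2->1):
Peg 0: []
Peg 1: [3]
Peg 2: []
Peg 3: [2, 1]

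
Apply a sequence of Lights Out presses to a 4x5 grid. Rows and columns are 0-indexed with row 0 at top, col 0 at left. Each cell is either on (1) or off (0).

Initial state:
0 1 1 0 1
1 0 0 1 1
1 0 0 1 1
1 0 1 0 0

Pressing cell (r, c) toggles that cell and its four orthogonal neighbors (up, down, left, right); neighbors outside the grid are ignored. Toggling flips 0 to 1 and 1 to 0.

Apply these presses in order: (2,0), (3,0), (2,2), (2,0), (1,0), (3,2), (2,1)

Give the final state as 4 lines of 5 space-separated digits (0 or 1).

Answer: 1 1 1 0 1
0 0 1 1 1
0 0 1 0 1
0 1 1 1 0

Derivation:
After press 1 at (2,0):
0 1 1 0 1
0 0 0 1 1
0 1 0 1 1
0 0 1 0 0

After press 2 at (3,0):
0 1 1 0 1
0 0 0 1 1
1 1 0 1 1
1 1 1 0 0

After press 3 at (2,2):
0 1 1 0 1
0 0 1 1 1
1 0 1 0 1
1 1 0 0 0

After press 4 at (2,0):
0 1 1 0 1
1 0 1 1 1
0 1 1 0 1
0 1 0 0 0

After press 5 at (1,0):
1 1 1 0 1
0 1 1 1 1
1 1 1 0 1
0 1 0 0 0

After press 6 at (3,2):
1 1 1 0 1
0 1 1 1 1
1 1 0 0 1
0 0 1 1 0

After press 7 at (2,1):
1 1 1 0 1
0 0 1 1 1
0 0 1 0 1
0 1 1 1 0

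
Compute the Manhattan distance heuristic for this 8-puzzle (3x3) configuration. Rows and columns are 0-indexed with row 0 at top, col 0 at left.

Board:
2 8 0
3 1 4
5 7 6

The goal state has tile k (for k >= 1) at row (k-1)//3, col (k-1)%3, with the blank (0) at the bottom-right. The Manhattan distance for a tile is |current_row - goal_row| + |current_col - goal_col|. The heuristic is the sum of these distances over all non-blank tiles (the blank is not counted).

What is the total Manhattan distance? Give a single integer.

Tile 2: (0,0)->(0,1) = 1
Tile 8: (0,1)->(2,1) = 2
Tile 3: (1,0)->(0,2) = 3
Tile 1: (1,1)->(0,0) = 2
Tile 4: (1,2)->(1,0) = 2
Tile 5: (2,0)->(1,1) = 2
Tile 7: (2,1)->(2,0) = 1
Tile 6: (2,2)->(1,2) = 1
Sum: 1 + 2 + 3 + 2 + 2 + 2 + 1 + 1 = 14

Answer: 14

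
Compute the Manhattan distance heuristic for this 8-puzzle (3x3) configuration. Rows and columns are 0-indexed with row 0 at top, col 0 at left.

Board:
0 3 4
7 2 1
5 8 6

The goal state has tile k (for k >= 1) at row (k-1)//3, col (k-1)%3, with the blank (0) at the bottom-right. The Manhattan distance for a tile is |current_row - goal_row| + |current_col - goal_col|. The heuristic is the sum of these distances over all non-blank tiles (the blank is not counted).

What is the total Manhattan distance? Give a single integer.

Answer: 12

Derivation:
Tile 3: at (0,1), goal (0,2), distance |0-0|+|1-2| = 1
Tile 4: at (0,2), goal (1,0), distance |0-1|+|2-0| = 3
Tile 7: at (1,0), goal (2,0), distance |1-2|+|0-0| = 1
Tile 2: at (1,1), goal (0,1), distance |1-0|+|1-1| = 1
Tile 1: at (1,2), goal (0,0), distance |1-0|+|2-0| = 3
Tile 5: at (2,0), goal (1,1), distance |2-1|+|0-1| = 2
Tile 8: at (2,1), goal (2,1), distance |2-2|+|1-1| = 0
Tile 6: at (2,2), goal (1,2), distance |2-1|+|2-2| = 1
Sum: 1 + 3 + 1 + 1 + 3 + 2 + 0 + 1 = 12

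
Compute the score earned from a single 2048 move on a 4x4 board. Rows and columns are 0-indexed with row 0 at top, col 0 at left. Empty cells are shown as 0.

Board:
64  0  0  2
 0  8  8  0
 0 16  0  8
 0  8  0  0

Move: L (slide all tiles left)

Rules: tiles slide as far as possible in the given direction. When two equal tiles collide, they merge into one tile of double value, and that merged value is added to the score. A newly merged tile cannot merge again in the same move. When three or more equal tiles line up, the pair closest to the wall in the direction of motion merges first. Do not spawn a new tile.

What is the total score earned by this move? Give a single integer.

Slide left:
row 0: [64, 0, 0, 2] -> [64, 2, 0, 0]  score +0 (running 0)
row 1: [0, 8, 8, 0] -> [16, 0, 0, 0]  score +16 (running 16)
row 2: [0, 16, 0, 8] -> [16, 8, 0, 0]  score +0 (running 16)
row 3: [0, 8, 0, 0] -> [8, 0, 0, 0]  score +0 (running 16)
Board after move:
64  2  0  0
16  0  0  0
16  8  0  0
 8  0  0  0

Answer: 16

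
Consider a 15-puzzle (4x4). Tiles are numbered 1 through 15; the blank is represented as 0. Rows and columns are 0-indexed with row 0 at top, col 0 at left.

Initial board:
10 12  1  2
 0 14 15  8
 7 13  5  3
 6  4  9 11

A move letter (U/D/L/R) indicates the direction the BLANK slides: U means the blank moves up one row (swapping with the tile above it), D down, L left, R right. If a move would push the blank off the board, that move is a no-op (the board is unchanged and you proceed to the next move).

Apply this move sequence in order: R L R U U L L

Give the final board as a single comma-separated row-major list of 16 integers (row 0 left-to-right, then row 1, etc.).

After move 1 (R):
10 12  1  2
14  0 15  8
 7 13  5  3
 6  4  9 11

After move 2 (L):
10 12  1  2
 0 14 15  8
 7 13  5  3
 6  4  9 11

After move 3 (R):
10 12  1  2
14  0 15  8
 7 13  5  3
 6  4  9 11

After move 4 (U):
10  0  1  2
14 12 15  8
 7 13  5  3
 6  4  9 11

After move 5 (U):
10  0  1  2
14 12 15  8
 7 13  5  3
 6  4  9 11

After move 6 (L):
 0 10  1  2
14 12 15  8
 7 13  5  3
 6  4  9 11

After move 7 (L):
 0 10  1  2
14 12 15  8
 7 13  5  3
 6  4  9 11

Answer: 0, 10, 1, 2, 14, 12, 15, 8, 7, 13, 5, 3, 6, 4, 9, 11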